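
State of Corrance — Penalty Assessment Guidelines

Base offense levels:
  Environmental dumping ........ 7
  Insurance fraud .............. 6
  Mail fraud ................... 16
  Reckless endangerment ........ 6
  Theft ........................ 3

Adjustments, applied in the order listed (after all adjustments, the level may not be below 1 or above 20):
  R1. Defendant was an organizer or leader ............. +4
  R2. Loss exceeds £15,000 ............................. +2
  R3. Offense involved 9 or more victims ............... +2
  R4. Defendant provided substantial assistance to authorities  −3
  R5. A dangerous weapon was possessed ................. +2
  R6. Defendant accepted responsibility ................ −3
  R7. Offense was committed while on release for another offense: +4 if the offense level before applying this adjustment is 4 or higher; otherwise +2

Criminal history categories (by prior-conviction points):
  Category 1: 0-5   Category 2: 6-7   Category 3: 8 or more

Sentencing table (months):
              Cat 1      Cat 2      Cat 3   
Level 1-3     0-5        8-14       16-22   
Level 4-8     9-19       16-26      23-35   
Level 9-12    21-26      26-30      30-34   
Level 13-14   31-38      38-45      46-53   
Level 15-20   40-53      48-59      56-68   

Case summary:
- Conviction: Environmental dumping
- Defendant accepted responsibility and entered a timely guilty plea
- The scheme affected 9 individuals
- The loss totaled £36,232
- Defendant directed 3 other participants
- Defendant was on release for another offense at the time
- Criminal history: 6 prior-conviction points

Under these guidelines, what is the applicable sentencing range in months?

Base offense level for environmental dumping: 7.
R1 applies: 7 + 4 = 11.
R2 applies: 11 + 2 = 13.
R3 applies: 13 + 2 = 15.
R5 does not apply.
R6 applies: 15 − 3 = 12.
R7 applies (level before this adjustment is 12 ≥ 4, so +4): 12 + 4 = 16.
Final offense level: 16.
Criminal history: 6 prior points → Category 2 (6-7).
Level 16 falls in the 15-20 band.
Grid: Level 15-20 × Category 2 = 48-59 months.

48-59 months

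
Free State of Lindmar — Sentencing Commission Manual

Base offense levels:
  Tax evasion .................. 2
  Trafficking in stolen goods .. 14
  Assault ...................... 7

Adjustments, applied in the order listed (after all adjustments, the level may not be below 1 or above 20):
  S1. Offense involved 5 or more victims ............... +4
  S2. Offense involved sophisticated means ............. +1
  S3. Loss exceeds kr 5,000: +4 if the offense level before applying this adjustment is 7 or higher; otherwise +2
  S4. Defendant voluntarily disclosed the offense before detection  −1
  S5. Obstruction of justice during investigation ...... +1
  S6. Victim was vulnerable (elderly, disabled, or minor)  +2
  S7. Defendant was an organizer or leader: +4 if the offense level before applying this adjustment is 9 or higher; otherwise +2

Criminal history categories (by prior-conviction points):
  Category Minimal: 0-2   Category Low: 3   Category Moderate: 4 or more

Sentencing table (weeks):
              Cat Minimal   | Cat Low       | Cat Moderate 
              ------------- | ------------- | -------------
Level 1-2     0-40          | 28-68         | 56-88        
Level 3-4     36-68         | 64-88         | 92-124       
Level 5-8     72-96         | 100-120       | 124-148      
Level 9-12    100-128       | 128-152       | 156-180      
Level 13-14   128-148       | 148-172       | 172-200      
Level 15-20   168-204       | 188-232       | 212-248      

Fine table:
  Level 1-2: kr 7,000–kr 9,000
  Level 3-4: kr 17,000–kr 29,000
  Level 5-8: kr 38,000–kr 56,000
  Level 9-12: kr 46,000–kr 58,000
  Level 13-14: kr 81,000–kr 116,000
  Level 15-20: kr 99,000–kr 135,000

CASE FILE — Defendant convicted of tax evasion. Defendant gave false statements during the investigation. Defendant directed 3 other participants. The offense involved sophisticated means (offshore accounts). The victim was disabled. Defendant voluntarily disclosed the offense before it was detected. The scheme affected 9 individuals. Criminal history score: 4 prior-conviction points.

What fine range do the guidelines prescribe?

kr 81,000–kr 116,000

Base offense level for tax evasion: 2.
S1 applies: 2 + 4 = 6.
S2 applies: 6 + 1 = 7.
S4 applies: 7 − 1 = 6.
S5 applies: 6 + 1 = 7.
S6 applies: 7 + 2 = 9.
S7 applies (level before this adjustment is 9 ≥ 9, so +4): 9 + 4 = 13.
Final offense level: 13.
Level 13 falls in the 13-14 band.
Fine table: Level 13-14 → kr 81,000–kr 116,000.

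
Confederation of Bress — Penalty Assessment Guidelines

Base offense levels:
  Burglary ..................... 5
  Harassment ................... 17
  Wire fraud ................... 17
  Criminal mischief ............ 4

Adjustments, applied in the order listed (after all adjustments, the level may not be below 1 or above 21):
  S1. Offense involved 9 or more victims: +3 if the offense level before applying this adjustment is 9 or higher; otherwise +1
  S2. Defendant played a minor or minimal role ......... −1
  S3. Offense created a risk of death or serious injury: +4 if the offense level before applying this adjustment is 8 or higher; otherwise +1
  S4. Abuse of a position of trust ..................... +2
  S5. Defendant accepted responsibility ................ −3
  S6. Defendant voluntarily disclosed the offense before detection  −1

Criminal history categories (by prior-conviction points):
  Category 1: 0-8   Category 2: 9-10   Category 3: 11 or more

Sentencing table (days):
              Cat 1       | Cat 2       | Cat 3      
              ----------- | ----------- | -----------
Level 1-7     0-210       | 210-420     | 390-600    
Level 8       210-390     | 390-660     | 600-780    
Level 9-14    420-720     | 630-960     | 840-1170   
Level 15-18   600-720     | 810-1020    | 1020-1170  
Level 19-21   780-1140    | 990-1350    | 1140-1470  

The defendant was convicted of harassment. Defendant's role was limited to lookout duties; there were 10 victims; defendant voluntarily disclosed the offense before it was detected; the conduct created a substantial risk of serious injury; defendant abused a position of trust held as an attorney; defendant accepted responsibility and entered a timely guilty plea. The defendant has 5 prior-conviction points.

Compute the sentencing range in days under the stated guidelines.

780-1140 days

Base offense level for harassment: 17.
S1 applies (level before this adjustment is 17 ≥ 9, so +3): 17 + 3 = 20.
S2 applies: 20 − 1 = 19.
S3 applies (level before this adjustment is 19 ≥ 8, so +4): 19 + 4 = 23.
S4 applies: 23 + 2 = 25.
S5 applies: 25 − 3 = 22.
S6 applies: 22 − 1 = 21.
Final offense level: 21.
Criminal history: 5 prior points → Category 1 (0-8).
Level 21 falls in the 19-21 band.
Grid: Level 19-21 × Category 1 = 780-1140 days.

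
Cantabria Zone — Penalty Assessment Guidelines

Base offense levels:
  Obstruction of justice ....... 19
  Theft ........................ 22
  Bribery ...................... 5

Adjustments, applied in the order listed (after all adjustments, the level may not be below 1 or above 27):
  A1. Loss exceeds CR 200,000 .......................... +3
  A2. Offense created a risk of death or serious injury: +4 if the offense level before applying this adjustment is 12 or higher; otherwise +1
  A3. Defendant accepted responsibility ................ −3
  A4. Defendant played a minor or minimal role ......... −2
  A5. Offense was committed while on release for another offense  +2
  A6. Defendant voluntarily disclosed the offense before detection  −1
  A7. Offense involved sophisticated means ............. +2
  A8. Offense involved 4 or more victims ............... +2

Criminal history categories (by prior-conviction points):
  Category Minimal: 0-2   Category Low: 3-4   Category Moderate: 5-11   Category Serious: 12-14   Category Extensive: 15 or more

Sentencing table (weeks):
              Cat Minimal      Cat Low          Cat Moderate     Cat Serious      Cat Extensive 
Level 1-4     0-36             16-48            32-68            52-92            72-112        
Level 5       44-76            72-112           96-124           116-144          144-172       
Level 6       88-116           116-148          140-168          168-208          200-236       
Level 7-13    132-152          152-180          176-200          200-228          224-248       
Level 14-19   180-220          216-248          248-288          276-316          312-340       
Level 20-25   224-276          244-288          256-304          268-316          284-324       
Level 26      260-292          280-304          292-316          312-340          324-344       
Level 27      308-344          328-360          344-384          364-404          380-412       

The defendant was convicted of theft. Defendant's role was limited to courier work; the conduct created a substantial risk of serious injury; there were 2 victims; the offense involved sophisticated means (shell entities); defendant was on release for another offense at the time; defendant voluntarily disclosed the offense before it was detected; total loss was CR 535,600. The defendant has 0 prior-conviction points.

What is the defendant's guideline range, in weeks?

Base offense level for theft: 22.
A1 applies: 22 + 3 = 25.
A2 applies (level before this adjustment is 25 ≥ 12, so +4): 25 + 4 = 29.
A3 does not apply.
A4 applies: 29 − 2 = 27.
A5 applies: 27 + 2 = 29.
A6 applies: 29 − 1 = 28.
A7 applies: 28 + 2 = 30.
Level 30 exceeds the maximum of 27; capped at 27.
Final offense level: 27.
Criminal history: 0 prior points → Category Minimal (0-2).
Level 27 falls in the 27 band.
Grid: Level 27 × Category Minimal = 308-344 weeks.

308-344 weeks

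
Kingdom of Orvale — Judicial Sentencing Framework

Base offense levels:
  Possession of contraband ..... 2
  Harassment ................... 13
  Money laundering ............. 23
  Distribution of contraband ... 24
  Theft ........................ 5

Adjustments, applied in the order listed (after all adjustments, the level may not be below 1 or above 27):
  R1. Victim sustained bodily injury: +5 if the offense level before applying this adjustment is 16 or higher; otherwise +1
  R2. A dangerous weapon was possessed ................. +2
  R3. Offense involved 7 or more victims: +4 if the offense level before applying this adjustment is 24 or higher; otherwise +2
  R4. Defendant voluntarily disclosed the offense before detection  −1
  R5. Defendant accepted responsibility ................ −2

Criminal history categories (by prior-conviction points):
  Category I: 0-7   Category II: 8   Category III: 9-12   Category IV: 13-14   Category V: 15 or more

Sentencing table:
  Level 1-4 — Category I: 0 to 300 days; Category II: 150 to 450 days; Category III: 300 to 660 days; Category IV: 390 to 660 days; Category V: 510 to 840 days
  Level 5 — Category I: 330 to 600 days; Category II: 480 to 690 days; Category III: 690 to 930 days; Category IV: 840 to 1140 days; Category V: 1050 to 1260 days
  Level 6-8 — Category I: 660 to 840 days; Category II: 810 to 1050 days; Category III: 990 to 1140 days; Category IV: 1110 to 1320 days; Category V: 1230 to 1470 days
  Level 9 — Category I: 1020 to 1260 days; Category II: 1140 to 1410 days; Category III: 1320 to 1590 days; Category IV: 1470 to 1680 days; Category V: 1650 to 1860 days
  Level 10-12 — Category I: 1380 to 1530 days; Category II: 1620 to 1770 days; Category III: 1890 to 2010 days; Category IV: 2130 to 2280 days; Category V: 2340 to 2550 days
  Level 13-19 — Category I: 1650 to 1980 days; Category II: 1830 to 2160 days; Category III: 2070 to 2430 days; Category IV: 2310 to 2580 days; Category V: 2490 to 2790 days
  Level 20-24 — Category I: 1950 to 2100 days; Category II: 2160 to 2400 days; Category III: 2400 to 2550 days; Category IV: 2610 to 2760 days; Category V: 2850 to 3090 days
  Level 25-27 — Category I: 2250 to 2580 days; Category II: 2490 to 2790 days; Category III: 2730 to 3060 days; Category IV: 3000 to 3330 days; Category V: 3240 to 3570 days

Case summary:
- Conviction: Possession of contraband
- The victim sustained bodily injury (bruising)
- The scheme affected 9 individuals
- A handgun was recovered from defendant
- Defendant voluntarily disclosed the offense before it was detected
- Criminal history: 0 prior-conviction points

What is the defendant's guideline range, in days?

Base offense level for possession of contraband: 2.
R1 applies (level before this adjustment is 2 < 16, so +1): 2 + 1 = 3.
R2 applies: 3 + 2 = 5.
R3 applies (level before this adjustment is 5 < 24, so +2): 5 + 2 = 7.
R4 applies: 7 − 1 = 6.
Final offense level: 6.
Criminal history: 0 prior points → Category I (0-7).
Level 6 falls in the 6-8 band.
Grid: Level 6-8 × Category I = 660-840 days.

660-840 days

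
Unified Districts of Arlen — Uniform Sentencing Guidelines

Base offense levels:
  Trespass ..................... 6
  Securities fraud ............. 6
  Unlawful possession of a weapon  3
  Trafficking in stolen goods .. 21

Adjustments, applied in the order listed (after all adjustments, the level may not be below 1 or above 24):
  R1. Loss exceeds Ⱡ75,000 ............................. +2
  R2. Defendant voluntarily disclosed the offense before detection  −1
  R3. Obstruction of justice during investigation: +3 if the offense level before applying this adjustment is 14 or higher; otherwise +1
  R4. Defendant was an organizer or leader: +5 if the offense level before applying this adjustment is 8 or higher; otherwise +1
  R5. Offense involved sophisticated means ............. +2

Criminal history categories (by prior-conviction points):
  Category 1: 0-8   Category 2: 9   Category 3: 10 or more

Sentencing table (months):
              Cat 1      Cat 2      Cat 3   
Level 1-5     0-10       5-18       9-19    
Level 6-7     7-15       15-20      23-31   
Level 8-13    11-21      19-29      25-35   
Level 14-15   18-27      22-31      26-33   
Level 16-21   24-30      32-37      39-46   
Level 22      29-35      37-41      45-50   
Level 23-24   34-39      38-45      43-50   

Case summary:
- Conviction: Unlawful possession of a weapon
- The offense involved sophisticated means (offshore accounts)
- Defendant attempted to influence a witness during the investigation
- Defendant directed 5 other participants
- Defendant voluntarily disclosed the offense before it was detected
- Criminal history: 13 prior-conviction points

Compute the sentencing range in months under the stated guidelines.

Base offense level for unlawful possession of a weapon: 3.
R1 does not apply.
R2 applies: 3 − 1 = 2.
R3 applies (level before this adjustment is 2 < 14, so +1): 2 + 1 = 3.
R4 applies (level before this adjustment is 3 < 8, so +1): 3 + 1 = 4.
R5 applies: 4 + 2 = 6.
Final offense level: 6.
Criminal history: 13 prior points → Category 3 (10+).
Level 6 falls in the 6-7 band.
Grid: Level 6-7 × Category 3 = 23-31 months.

23-31 months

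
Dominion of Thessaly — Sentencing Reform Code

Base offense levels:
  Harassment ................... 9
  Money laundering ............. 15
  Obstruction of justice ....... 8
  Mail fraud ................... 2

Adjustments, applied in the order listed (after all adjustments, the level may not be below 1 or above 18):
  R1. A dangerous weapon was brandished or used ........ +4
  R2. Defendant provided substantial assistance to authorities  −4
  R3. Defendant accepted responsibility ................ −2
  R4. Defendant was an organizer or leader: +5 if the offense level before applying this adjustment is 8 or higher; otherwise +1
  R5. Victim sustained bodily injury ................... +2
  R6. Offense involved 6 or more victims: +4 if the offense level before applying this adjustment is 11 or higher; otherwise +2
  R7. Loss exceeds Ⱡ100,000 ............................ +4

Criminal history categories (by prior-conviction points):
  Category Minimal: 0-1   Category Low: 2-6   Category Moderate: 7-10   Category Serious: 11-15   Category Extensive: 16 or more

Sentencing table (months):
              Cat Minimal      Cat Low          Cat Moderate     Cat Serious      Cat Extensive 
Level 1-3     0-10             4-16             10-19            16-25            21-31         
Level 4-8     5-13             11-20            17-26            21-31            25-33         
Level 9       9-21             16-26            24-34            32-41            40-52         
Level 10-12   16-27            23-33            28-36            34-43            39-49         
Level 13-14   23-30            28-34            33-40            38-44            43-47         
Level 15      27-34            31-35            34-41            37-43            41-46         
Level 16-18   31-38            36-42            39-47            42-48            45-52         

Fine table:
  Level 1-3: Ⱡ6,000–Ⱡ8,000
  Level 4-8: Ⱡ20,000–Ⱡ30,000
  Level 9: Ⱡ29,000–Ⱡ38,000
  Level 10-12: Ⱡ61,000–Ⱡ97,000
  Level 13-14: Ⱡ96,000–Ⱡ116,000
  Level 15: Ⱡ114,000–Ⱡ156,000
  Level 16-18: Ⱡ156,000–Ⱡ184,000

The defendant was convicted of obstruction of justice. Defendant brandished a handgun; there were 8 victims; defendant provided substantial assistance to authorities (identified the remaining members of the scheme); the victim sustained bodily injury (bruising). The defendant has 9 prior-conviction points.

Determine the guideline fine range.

Ⱡ61,000–Ⱡ97,000

Base offense level for obstruction of justice: 8.
R1 applies: 8 + 4 = 12.
R2 applies: 12 − 4 = 8.
R3 does not apply.
R4 does not apply.
R5 applies: 8 + 2 = 10.
R6 applies (level before this adjustment is 10 < 11, so +2): 10 + 2 = 12.
Final offense level: 12.
Level 12 falls in the 10-12 band.
Fine table: Level 10-12 → Ⱡ61,000–Ⱡ97,000.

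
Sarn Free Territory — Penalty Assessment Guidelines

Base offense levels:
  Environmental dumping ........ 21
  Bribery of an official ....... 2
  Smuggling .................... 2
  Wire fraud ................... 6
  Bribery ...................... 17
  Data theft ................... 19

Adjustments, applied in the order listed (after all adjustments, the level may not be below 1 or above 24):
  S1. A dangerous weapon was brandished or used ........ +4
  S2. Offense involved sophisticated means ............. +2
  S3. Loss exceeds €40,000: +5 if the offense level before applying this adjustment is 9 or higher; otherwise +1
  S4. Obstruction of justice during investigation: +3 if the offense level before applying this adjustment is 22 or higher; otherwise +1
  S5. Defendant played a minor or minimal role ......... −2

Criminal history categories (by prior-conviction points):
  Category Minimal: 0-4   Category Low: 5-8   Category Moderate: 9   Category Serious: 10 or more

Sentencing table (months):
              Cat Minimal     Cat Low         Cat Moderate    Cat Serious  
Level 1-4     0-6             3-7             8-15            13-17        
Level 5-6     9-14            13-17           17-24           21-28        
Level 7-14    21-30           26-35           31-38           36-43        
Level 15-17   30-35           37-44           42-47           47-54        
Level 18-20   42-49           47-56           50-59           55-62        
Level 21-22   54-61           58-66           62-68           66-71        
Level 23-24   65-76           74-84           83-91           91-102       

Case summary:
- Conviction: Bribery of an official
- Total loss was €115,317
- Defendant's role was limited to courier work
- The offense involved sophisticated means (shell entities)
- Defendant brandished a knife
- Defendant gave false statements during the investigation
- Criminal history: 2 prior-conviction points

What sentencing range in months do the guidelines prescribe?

Base offense level for bribery of an official: 2.
S1 applies: 2 + 4 = 6.
S2 applies: 6 + 2 = 8.
S3 applies (level before this adjustment is 8 < 9, so +1): 8 + 1 = 9.
S4 applies (level before this adjustment is 9 < 22, so +1): 9 + 1 = 10.
S5 applies: 10 − 2 = 8.
Final offense level: 8.
Criminal history: 2 prior points → Category Minimal (0-4).
Level 8 falls in the 7-14 band.
Grid: Level 7-14 × Category Minimal = 21-30 months.

21-30 months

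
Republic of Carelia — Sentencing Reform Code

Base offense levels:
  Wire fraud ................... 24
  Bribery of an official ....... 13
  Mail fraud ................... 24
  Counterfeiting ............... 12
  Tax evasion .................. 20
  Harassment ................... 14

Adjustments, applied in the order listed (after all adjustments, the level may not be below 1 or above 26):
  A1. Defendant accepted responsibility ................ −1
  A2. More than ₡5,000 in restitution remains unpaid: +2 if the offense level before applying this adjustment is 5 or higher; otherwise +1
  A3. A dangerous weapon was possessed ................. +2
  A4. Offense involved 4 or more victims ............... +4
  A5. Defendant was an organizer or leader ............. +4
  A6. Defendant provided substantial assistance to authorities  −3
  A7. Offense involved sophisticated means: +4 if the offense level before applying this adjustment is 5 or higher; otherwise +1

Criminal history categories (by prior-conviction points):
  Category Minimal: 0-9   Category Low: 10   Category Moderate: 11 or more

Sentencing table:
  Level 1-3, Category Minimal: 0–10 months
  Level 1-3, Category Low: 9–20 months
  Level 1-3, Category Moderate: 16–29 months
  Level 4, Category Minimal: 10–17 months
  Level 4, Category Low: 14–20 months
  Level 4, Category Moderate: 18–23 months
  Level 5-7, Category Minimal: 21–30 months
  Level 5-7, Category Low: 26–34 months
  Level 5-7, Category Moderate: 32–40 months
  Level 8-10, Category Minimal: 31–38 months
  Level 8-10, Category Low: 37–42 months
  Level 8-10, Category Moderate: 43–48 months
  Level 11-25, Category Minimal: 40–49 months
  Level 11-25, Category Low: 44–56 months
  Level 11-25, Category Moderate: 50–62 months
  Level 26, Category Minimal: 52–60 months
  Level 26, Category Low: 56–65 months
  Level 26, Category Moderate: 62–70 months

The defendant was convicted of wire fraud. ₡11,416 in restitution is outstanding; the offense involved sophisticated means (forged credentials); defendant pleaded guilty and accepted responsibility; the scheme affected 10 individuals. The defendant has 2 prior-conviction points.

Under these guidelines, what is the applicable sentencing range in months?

52-60 months

Base offense level for wire fraud: 24.
A1 applies: 24 − 1 = 23.
A2 applies (level before this adjustment is 23 ≥ 5, so +2): 23 + 2 = 25.
A3 does not apply.
A4 applies: 25 + 4 = 29.
A7 applies (level before this adjustment is 29 ≥ 5, so +4): 29 + 4 = 33.
Level 33 exceeds the maximum of 26; capped at 26.
Final offense level: 26.
Criminal history: 2 prior points → Category Minimal (0-9).
Level 26 falls in the 26 band.
Grid: Level 26 × Category Minimal = 52-60 months.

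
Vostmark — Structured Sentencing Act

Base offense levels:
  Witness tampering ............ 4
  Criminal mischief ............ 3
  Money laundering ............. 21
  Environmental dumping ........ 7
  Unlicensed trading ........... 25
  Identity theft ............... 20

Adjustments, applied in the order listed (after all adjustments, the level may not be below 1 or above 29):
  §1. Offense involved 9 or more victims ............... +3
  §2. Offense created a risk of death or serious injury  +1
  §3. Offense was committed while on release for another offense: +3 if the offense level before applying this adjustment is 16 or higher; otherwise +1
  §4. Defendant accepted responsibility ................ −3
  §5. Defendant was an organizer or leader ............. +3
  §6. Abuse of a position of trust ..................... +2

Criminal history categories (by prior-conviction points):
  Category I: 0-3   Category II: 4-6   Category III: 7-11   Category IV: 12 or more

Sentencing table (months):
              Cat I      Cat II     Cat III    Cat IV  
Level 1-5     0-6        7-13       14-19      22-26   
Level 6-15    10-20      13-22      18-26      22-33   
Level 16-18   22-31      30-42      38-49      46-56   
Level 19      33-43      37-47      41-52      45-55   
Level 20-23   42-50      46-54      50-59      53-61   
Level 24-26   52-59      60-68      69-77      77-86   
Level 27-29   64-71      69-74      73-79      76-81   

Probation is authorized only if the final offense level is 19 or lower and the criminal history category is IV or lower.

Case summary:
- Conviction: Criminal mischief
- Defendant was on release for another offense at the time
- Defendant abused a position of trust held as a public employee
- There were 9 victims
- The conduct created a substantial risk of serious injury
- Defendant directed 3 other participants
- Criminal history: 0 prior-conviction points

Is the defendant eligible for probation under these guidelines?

Yes

Base offense level for criminal mischief: 3.
§1 applies: 3 + 3 = 6.
§2 applies: 6 + 1 = 7.
§3 applies (level before this adjustment is 7 < 16, so +1): 7 + 1 = 8.
§5 applies: 8 + 3 = 11.
§6 applies: 11 + 2 = 13.
Final offense level: 13.
Criminal history: 0 prior points → Category I (0-3).
Level 13 falls in the 6-15 band.
Grid: Level 6-15 × Category I = 10-20 months.
Probation check: level 13 ≤ 19 and category I ≤ IV → eligible.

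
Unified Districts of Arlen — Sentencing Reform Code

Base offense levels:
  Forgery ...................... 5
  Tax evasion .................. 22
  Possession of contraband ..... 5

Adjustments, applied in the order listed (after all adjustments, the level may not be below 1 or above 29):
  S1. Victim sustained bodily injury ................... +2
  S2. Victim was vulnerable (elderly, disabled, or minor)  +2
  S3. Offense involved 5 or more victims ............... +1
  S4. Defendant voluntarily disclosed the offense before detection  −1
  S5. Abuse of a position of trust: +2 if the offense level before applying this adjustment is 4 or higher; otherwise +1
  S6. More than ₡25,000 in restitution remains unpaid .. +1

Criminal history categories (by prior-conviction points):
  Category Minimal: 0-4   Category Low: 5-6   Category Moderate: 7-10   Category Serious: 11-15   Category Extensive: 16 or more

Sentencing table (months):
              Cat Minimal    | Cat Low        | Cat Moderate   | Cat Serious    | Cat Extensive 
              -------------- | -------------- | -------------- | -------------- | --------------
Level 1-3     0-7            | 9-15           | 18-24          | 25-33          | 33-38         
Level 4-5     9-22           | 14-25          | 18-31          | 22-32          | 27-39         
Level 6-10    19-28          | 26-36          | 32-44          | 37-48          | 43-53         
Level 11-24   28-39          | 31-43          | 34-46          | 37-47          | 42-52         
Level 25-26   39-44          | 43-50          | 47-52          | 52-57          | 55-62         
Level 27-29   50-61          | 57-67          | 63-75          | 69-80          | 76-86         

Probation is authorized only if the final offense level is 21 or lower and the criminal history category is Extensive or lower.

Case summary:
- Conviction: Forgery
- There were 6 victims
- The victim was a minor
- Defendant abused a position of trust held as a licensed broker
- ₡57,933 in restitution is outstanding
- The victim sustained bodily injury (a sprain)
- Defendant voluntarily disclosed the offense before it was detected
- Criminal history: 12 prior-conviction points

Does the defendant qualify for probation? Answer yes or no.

Yes

Base offense level for forgery: 5.
S1 applies: 5 + 2 = 7.
S2 applies: 7 + 2 = 9.
S3 applies: 9 + 1 = 10.
S4 applies: 10 − 1 = 9.
S5 applies (level before this adjustment is 9 ≥ 4, so +2): 9 + 2 = 11.
S6 applies: 11 + 1 = 12.
Final offense level: 12.
Criminal history: 12 prior points → Category Serious (11-15).
Level 12 falls in the 11-24 band.
Grid: Level 11-24 × Category Serious = 37-47 months.
Probation check: level 12 ≤ 21 and category Serious ≤ Extensive → eligible.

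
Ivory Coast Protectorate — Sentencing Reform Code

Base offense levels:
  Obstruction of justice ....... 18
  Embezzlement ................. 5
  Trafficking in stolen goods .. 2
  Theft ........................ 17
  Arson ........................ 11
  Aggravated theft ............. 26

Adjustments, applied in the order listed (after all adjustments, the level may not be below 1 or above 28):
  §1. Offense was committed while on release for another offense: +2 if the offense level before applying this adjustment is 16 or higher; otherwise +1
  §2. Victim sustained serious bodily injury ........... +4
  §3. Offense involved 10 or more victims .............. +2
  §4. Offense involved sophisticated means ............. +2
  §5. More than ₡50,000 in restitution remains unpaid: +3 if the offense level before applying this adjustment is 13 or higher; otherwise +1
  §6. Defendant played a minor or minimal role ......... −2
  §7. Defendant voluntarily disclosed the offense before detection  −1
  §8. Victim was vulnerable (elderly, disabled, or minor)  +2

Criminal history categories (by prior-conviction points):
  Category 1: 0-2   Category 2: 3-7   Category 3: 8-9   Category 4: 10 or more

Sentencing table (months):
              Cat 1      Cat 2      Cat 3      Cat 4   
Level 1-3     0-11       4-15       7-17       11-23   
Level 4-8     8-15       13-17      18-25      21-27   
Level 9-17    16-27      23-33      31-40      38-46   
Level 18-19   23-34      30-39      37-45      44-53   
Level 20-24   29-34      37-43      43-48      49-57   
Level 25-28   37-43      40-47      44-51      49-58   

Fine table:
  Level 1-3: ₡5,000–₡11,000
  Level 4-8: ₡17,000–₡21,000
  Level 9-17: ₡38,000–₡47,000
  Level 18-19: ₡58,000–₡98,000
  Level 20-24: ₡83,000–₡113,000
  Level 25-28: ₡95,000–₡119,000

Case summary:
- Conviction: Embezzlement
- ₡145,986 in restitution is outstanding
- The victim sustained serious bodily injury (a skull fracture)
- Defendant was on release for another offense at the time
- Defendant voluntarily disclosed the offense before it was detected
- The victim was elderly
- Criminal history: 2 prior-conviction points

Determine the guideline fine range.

₡38,000–₡47,000

Base offense level for embezzlement: 5.
§1 applies (level before this adjustment is 5 < 16, so +1): 5 + 1 = 6.
§2 applies: 6 + 4 = 10.
§3 does not apply.
§4 does not apply.
§5 applies (level before this adjustment is 10 < 13, so +1): 10 + 1 = 11.
§6 does not apply.
§7 applies: 11 − 1 = 10.
§8 applies: 10 + 2 = 12.
Final offense level: 12.
Level 12 falls in the 9-17 band.
Fine table: Level 9-17 → ₡38,000–₡47,000.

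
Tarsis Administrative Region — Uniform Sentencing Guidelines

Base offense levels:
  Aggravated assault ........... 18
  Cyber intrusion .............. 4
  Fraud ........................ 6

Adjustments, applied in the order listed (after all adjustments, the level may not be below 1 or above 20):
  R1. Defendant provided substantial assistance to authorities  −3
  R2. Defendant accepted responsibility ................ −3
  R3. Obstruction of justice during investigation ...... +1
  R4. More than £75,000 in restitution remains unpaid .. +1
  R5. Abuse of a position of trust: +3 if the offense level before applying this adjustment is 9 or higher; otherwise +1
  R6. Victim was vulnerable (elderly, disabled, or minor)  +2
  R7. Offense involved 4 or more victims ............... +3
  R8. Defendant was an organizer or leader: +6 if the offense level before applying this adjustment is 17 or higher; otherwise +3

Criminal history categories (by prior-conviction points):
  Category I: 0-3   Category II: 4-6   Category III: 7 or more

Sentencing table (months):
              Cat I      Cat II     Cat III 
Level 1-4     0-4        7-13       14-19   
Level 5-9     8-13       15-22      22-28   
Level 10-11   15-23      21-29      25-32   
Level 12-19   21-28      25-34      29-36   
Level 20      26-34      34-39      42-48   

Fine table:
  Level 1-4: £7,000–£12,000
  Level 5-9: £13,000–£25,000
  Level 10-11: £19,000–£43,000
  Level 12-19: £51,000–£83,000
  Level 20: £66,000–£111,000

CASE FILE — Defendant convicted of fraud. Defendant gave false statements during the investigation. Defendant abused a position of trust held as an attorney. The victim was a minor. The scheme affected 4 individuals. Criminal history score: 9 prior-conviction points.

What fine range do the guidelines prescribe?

£51,000–£83,000

Base offense level for fraud: 6.
R2 does not apply.
R3 applies: 6 + 1 = 7.
R5 applies (level before this adjustment is 7 < 9, so +1): 7 + 1 = 8.
R6 applies: 8 + 2 = 10.
R7 applies: 10 + 3 = 13.
Final offense level: 13.
Level 13 falls in the 12-19 band.
Fine table: Level 12-19 → £51,000–£83,000.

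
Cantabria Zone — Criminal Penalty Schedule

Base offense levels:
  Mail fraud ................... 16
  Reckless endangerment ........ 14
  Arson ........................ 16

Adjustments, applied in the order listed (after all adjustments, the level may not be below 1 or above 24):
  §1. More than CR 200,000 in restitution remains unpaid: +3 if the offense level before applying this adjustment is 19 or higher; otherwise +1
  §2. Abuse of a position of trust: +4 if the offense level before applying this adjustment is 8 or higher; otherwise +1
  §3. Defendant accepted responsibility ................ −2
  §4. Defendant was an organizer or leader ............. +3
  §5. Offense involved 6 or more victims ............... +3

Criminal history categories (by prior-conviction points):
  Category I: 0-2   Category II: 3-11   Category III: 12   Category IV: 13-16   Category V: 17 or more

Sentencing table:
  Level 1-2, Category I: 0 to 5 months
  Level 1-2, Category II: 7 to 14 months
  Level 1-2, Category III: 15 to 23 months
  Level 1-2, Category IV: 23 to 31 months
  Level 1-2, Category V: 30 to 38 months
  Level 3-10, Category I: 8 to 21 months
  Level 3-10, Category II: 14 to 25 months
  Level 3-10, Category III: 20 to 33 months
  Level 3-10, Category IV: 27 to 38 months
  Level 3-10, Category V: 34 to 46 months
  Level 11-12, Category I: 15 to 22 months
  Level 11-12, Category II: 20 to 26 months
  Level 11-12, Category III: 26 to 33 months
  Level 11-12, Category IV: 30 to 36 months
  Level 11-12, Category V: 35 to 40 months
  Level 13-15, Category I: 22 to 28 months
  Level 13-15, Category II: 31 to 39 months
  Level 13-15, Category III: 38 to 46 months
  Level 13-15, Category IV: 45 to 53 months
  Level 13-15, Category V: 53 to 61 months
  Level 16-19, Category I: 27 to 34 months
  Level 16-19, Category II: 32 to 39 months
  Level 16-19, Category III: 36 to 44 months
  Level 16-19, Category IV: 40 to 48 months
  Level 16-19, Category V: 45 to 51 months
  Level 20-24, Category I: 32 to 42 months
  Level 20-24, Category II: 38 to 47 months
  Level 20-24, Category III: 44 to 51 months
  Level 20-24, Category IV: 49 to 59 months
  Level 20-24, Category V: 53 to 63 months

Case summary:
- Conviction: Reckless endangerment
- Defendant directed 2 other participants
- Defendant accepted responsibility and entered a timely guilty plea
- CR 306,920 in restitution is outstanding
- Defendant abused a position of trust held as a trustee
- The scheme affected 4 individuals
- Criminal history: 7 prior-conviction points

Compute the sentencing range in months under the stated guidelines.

38-47 months

Base offense level for reckless endangerment: 14.
§1 applies (level before this adjustment is 14 < 19, so +1): 14 + 1 = 15.
§2 applies (level before this adjustment is 15 ≥ 8, so +4): 15 + 4 = 19.
§3 applies: 19 − 2 = 17.
§4 applies: 17 + 3 = 20.
§5 does not apply.
Final offense level: 20.
Criminal history: 7 prior points → Category II (3-11).
Level 20 falls in the 20-24 band.
Grid: Level 20-24 × Category II = 38-47 months.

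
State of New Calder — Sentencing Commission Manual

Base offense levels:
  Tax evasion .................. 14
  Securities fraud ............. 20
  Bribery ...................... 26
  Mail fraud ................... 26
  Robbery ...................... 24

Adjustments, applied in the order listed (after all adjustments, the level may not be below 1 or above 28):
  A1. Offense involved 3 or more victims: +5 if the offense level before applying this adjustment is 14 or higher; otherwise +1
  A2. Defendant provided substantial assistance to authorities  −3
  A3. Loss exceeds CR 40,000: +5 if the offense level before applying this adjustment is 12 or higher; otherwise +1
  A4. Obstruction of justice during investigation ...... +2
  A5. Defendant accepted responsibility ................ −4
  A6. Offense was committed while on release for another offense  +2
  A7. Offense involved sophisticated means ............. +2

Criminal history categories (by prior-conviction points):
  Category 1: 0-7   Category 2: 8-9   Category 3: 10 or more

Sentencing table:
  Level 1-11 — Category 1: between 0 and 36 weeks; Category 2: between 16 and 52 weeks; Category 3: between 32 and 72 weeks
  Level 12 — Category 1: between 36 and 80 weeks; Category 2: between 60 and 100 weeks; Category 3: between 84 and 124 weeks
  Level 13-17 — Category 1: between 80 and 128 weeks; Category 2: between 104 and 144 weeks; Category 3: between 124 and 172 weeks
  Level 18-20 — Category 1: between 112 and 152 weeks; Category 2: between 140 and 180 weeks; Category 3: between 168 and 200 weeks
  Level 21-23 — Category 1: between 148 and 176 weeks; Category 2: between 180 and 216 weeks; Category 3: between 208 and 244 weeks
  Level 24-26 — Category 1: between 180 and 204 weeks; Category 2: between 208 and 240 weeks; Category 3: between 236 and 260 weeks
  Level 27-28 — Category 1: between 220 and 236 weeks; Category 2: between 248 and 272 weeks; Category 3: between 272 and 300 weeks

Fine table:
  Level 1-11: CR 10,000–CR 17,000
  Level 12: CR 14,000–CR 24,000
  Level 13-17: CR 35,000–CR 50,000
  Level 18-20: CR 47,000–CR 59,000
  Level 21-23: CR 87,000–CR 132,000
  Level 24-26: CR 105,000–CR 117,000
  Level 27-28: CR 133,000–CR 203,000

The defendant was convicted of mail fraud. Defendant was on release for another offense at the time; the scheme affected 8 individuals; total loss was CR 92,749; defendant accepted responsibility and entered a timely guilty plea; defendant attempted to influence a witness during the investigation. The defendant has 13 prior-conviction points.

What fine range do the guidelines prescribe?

CR 133,000–CR 203,000

Base offense level for mail fraud: 26.
A1 applies (level before this adjustment is 26 ≥ 14, so +5): 26 + 5 = 31.
A2 does not apply.
A3 applies (level before this adjustment is 31 ≥ 12, so +5): 31 + 5 = 36.
A4 applies: 36 + 2 = 38.
A5 applies: 38 − 4 = 34.
A6 applies: 34 + 2 = 36.
Level 36 exceeds the maximum of 28; capped at 28.
Final offense level: 28.
Level 28 falls in the 27-28 band.
Fine table: Level 27-28 → CR 133,000–CR 203,000.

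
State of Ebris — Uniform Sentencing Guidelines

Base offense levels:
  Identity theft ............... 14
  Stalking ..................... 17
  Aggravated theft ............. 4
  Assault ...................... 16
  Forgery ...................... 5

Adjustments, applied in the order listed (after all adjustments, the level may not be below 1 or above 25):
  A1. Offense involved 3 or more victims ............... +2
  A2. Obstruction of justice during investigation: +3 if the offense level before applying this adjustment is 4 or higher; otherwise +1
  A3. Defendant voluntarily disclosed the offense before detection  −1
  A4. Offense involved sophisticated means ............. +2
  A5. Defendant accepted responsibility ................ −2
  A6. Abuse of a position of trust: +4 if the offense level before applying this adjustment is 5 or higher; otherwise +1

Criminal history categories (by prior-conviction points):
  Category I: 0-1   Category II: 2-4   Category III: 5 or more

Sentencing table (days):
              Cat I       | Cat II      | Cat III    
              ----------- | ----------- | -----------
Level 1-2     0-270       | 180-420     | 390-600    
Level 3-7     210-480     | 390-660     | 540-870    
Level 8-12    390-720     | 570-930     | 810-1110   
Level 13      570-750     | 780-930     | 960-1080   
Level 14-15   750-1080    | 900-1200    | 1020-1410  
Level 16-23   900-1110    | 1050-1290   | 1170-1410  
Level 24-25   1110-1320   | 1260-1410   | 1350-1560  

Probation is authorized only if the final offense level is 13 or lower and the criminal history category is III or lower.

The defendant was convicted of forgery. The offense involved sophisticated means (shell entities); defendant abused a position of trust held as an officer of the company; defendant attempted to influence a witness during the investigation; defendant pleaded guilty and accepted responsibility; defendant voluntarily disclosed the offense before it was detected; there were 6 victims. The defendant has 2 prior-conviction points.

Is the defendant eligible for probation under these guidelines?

Base offense level for forgery: 5.
A1 applies: 5 + 2 = 7.
A2 applies (level before this adjustment is 7 ≥ 4, so +3): 7 + 3 = 10.
A3 applies: 10 − 1 = 9.
A4 applies: 9 + 2 = 11.
A5 applies: 11 − 2 = 9.
A6 applies (level before this adjustment is 9 ≥ 5, so +4): 9 + 4 = 13.
Final offense level: 13.
Criminal history: 2 prior points → Category II (2-4).
Level 13 falls in the 13 band.
Grid: Level 13 × Category II = 780-930 days.
Probation check: level 13 ≤ 13 and category II ≤ III → eligible.

Yes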